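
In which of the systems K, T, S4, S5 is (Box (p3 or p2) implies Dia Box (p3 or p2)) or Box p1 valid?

T, S4, S5

T-tableau for the negation not ((Box (p3 or p2) implies Dia Box (p3 or p2)) or Box p1):
1. not ((Box (p3 or p2) implies Dia Box (p3 or p2)) or Box p1), u
2. not (Box (p3 or p2) implies Dia Box (p3 or p2)), u
3. not Box p1, u
4. Box (p3 or p2), u
5. not Dia Box (p3 or p2), u
6. p3 or p2, u
7. not Box (p3 or p2), u
8. p2, u
9. not p1, v
10. p3 or p2, v
11. not Box (p3 or p2), v
12. p2, v
13. not (p3 or p2), w
14. not p3, w
15. not p2, w
16. p3 or p2, w
17. not Box (p3 or p2), w
18. p2, w
Accessibility: uRu, uRv, uRw, vRv, wRw
Branch closes: p2 and not p2 both at w.
Every branch closes (one shown): valid in T, hence also in S4, S5 (every theorem of T is a theorem of S4 and S5).
K-tableau for the negation not ((Box (p3 or p2) implies Dia Box (p3 or p2)) or Box p1):
1. not ((Box (p3 or p2) implies Dia Box (p3 or p2)) or Box p1), u
2. not (Box (p3 or p2) implies Dia Box (p3 or p2)), u
3. not Box p1, u
4. Box (p3 or p2), u
5. not Dia Box (p3 or p2), u
6. not p1, v
7. p3 or p2, v
8. not Box (p3 or p2), v
9. p2, v
10. not (p3 or p2), w
11. not p3, w
12. not p2, w
Accessibility: uRv, vRw
Complete open branch: countermodel on a K-frame, so not valid in K.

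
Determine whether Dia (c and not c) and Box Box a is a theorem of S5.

Invalid (countermodel exists)

Tableau for the negation not (Dia (c and not c) and Box Box a):
1. not (Dia (c and not c) and Box Box a), w0
2. not Box Box a, w0   [neg-and-rule on 1 (branches; this branch)]
3. not Box a, w1   [neg-Box-rule on 2: fresh world w1, w0Rw1]
4. not a, w2   [neg-Box-rule on 3: fresh world w2, w1Rw2]
Accessibility: w0Rw0, w0Rw1, w0Rw2, w1Rw0, w1Rw1, w1Rw2, w2Rw0, w2Rw1, w2Rw2
The negation has an open branch (countermodel exists).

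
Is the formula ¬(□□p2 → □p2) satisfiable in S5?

1. ¬(□□p2 → □p2), 0
2. □□p2, 0   [¬→-rule on 1]
3. ¬□p2, 0   [¬→-rule on 1]
4. □p2, 0   [□-rule on 2 via 0R0]
5. p2, 0   [□-rule on 4 via 0R0]
6. ¬p2, 1   [¬□-rule on 3: fresh world 1, 0R1]
7. □p2, 1   [□-rule on 2 via 0R1]
8. p2, 1   [□-rule on 4 via 0R1]
Accessibility: 0R0, 0R1, 1R0, 1R1
Branch closes: p2 and ¬p2 both at 1.
All branches of the tableau close; one closing branch shown above.

Unsatisfiable (every branch closes)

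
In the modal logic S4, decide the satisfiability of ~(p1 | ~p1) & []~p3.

1. ~(p1 | ~p1) & []~p3, u
2. ~(p1 | ~p1), u
3. []~p3, u
4. ~p1, u
5. p1, u
Accessibility: uRu
Branch closes: p1 and ~p1 both at u.
Every branch closes; the branch above is one of them.

Unsatisfiable (every branch closes)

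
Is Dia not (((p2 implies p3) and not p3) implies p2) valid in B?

No, not valid

Tableau for the negation not Dia not (((p2 implies p3) and not p3) implies p2):
1. not Dia not (((p2 implies p3) and not p3) implies p2), 0
2. ((p2 implies p3) and not p3) implies p2, 0   [neg-Dia-rule on 1 via 0R0]
3. p2, 0   [implies-rule on 2 (branches; this branch)]
Accessibility: 0R0
The negation has an open branch (countermodel exists).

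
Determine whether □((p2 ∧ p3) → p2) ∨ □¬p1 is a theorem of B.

Tableau for the negation ¬(□((p2 ∧ p3) → p2) ∨ □¬p1):
1. ¬(□((p2 ∧ p3) → p2) ∨ □¬p1), w0
2. ¬□((p2 ∧ p3) → p2), w0
3. ¬□¬p1, w0
4. ¬((p2 ∧ p3) → p2), w1
5. p2 ∧ p3, w1
6. ¬p2, w1
7. p2, w1
8. p3, w1
Accessibility: w0Rw0, w0Rw1, w1Rw0, w1Rw1
Branch closes: p2 and ¬p2 both at w1.
Every branch of the negation's tableau closes; the branch above is one of them.

Yes, valid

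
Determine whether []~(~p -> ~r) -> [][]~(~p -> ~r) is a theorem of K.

Tableau for the negation ~([]~(~p -> ~r) -> [][]~(~p -> ~r)):
1. ~([]~(~p -> ~r) -> [][]~(~p -> ~r)), w0
2. []~(~p -> ~r), w0   [~->-rule on 1]
3. ~[][]~(~p -> ~r), w0   [~->-rule on 1]
4. ~[]~(~p -> ~r), w1   [~[]-rule on 3: fresh world w1, w0Rw1]
5. ~(~p -> ~r), w1   [[]-rule on 2 via w0Rw1]
6. ~p, w1   [~->-rule on 5]
7. r, w1   [~->-rule on 5]
8. ~p -> ~r, w2   [~[]-rule on 4: fresh world w2, w1Rw2]
9. ~r, w2   [->-rule on 8 (branches; this branch)]
Accessibility: w0Rw1, w1Rw2
The negation has an open branch (countermodel exists).

Invalid (countermodel exists)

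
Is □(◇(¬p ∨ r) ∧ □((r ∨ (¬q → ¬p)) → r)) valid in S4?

Tableau for the negation ¬□(◇(¬p ∨ r) ∧ □((r ∨ (¬q → ¬p)) → r)):
1. ¬□(◇(¬p ∨ r) ∧ □((r ∨ (¬q → ¬p)) → r)), w0
2. ¬(◇(¬p ∨ r) ∧ □((r ∨ (¬q → ¬p)) → r)), w1   [¬□-rule on 1: fresh world w1, w0Rw1]
3. ¬□((r ∨ (¬q → ¬p)) → r), w1   [¬∧-rule on 2 (branches; this branch)]
4. ¬((r ∨ (¬q → ¬p)) → r), w2   [¬□-rule on 3: fresh world w2, w1Rw2]
5. r ∨ (¬q → ¬p), w2   [¬→-rule on 4]
6. ¬r, w2   [¬→-rule on 4]
7. ¬q → ¬p, w2   [∨-rule on 5 (branches; this branch)]
8. ¬p, w2   [→-rule on 7 (branches; this branch)]
Accessibility: w0Rw0, w0Rw1, w0Rw2, w1Rw1, w1Rw2, w2Rw2
The negation has an open branch (countermodel exists).

Invalid (countermodel exists)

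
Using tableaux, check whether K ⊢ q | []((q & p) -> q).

Valid in K

Tableau for the negation ~(q | []((q & p) -> q)):
1. ~(q | []((q & p) -> q)), 0
2. ~q, 0
3. ~[]((q & p) -> q), 0
4. ~((q & p) -> q), 1
5. q & p, 1
6. ~q, 1
7. q, 1
8. p, 1
Accessibility: 0R1
Branch closes: q and ~q both at 1.
All branches of the negation close; one closing branch shown above.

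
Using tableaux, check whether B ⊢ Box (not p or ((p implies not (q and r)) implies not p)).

Tableau for the negation not Box (not p or ((p implies not (q and r)) implies not p)):
1. not Box (not p or ((p implies not (q and r)) implies not p)), 0
2. not (not p or ((p implies not (q and r)) implies not p)), 1
3. p, 1
4. not ((p implies not (q and r)) implies not p), 1
5. p implies not (q and r), 1
6. not (q and r), 1
7. not r, 1
Accessibility: 0R0, 0R1, 1R0, 1R1
The negation has an open branch (countermodel exists).

Not valid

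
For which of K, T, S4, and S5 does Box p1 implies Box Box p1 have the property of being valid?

S4-tableau for the negation not (Box p1 implies Box Box p1):
1. not (Box p1 implies Box Box p1), 0
2. Box p1, 0
3. not Box Box p1, 0
4. p1, 0
5. not Box p1, 1
6. p1, 1
7. not p1, 2
8. p1, 2
Accessibility: 0R0, 0R1, 0R2, 1R1, 1R2, 2R2
Branch closes: p1 and not p1 both at 2.
Every branch closes (one shown): valid in S4, hence also in S5 (every theorem of S4 is a theorem of S5).
T-tableau for the negation not (Box p1 implies Box Box p1):
1. not (Box p1 implies Box Box p1), 0
2. Box p1, 0
3. not Box Box p1, 0
4. p1, 0
5. not Box p1, 1
6. p1, 1
7. not p1, 2
Accessibility: 0R0, 0R1, 1R1, 1R2, 2R2
Complete open branch: countermodel on a T-frame, so not valid in T, nor in K (the same frame is also a K-frame).

S4, S5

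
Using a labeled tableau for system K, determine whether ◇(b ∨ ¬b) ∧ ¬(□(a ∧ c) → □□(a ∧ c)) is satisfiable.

1. ◇(b ∨ ¬b) ∧ ¬(□(a ∧ c) → □□(a ∧ c)), 0
2. ◇(b ∨ ¬b), 0
3. ¬(□(a ∧ c) → □□(a ∧ c)), 0
4. □(a ∧ c), 0
5. ¬□□(a ∧ c), 0
6. b ∨ ¬b, 1
7. a ∧ c, 1
8. a, 1
9. c, 1
10. ¬b, 1
11. ¬□(a ∧ c), 2
12. a ∧ c, 2
13. a, 2
14. c, 2
15. ¬(a ∧ c), 3
16. ¬c, 3
Accessibility: 0R1, 0R2, 2R3

Satisfiable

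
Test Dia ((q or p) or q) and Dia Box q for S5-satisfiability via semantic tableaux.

Satisfiable (open branch found)

1. Dia ((q or p) or q) and Dia Box q, 0
2. Dia ((q or p) or q), 0
3. Dia Box q, 0
4. (q or p) or q, 1
5. q, 1
6. Box q, 2
7. q, 0
8. q, 2
Accessibility: 0R0, 0R1, 0R2, 1R0, 1R1, 1R2, 2R0, 2R1, 2R2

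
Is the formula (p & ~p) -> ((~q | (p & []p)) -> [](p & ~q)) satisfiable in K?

1. (p & ~p) -> ((~q | (p & []p)) -> [](p & ~q)), w0
2. (~q | (p & []p)) -> [](p & ~q), w0
3. [](p & ~q), w0

Satisfiable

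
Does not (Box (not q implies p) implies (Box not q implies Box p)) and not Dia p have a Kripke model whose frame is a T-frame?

No, unsatisfiable

1. not (Box (not q implies p) implies (Box not q implies Box p)) and not Dia p, u
2. not (Box (not q implies p) implies (Box not q implies Box p)), u   [and-rule on 1]
3. not Dia p, u   [and-rule on 1]
4. Box (not q implies p), u   [neg-implies-rule on 2]
5. not (Box not q implies Box p), u   [neg-implies-rule on 2]
6. Box not q, u   [neg-implies-rule on 5]
7. not Box p, u   [neg-implies-rule on 5]
8. not p, u   [neg-Dia-rule on 3 via uRu]
9. not q implies p, u   [Box-rule on 4 via uRu]
10. not q, u   [Box-rule on 6 via uRu]
11. p, u   [implies-rule on 9 (branches; this branch)]
Accessibility: uRu
Branch closes: p and not p both at u.
Every branch closes; the branch above is one of them.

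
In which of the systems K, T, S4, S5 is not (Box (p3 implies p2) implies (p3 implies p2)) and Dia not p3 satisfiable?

K-tableau for the formula:
1. not (Box (p3 implies p2) implies (p3 implies p2)) and Dia not p3, 0
2. not (Box (p3 implies p2) implies (p3 implies p2)), 0
3. Dia not p3, 0
4. Box (p3 implies p2), 0
5. not (p3 implies p2), 0
6. p3, 0
7. not p2, 0
8. not p3, 1
9. p3 implies p2, 1
10. p2, 1
Accessibility: 0R1
Complete open branch: satisfiable in K.
T-tableau for the formula:
1. not (Box (p3 implies p2) implies (p3 implies p2)) and Dia not p3, 0
2. not (Box (p3 implies p2) implies (p3 implies p2)), 0
3. Dia not p3, 0
4. Box (p3 implies p2), 0
5. not (p3 implies p2), 0
6. p3, 0
7. not p2, 0
8. p3 implies p2, 0
9. p2, 0
Accessibility: 0R0
Branch closes: p2 and not p2 both at 0.
Every branch closes (one shown): unsatisfiable in T, hence also in S4, S5 (every S4/S5-frame is a T-frame).

K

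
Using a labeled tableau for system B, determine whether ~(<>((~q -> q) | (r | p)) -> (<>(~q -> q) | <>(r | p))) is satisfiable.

Unsatisfiable

1. ~(<>((~q -> q) | (r | p)) -> (<>(~q -> q) | <>(r | p))), w0
2. <>((~q -> q) | (r | p)), w0
3. ~(<>(~q -> q) | <>(r | p)), w0
4. ~<>(~q -> q), w0
5. ~<>(r | p), w0
6. ~(~q -> q), w0
7. ~q, w0
8. ~(r | p), w0
9. ~r, w0
10. ~p, w0
11. (~q -> q) | (r | p), w1
12. ~(~q -> q), w1
13. ~q, w1
14. ~(r | p), w1
15. ~r, w1
16. ~p, w1
17. r | p, w1
18. p, w1
Accessibility: w0Rw0, w0Rw1, w1Rw0, w1Rw1
Branch closes: p and ~p both at w1.
Every branch closes; the branch above is one of them.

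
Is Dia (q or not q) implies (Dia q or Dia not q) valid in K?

Tableau for the negation not (Dia (q or not q) implies (Dia q or Dia not q)):
1. not (Dia (q or not q) implies (Dia q or Dia not q)), u
2. Dia (q or not q), u
3. not (Dia q or Dia not q), u
4. not Dia q, u
5. not Dia not q, u
6. q or not q, v
7. not q, v
8. q, v
Accessibility: uRv
Branch closes: q and not q both at v.
All branches of the negation close; one closing branch shown above.

Valid in K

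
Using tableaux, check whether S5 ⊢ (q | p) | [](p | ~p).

Valid

Tableau for the negation ~((q | p) | [](p | ~p)):
1. ~((q | p) | [](p | ~p)), 0
2. ~(q | p), 0
3. ~[](p | ~p), 0
4. ~q, 0
5. ~p, 0
6. ~(p | ~p), 1
7. ~p, 1
8. p, 1
Accessibility: 0R0, 0R1, 1R0, 1R1
Branch closes: p and ~p both at 1.
Every branch of the negation's tableau closes; the branch above is one of them.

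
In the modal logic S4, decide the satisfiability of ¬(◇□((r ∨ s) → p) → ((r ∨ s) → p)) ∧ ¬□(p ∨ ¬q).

1. ¬(◇□((r ∨ s) → p) → ((r ∨ s) → p)) ∧ ¬□(p ∨ ¬q), 0
2. ¬(◇□((r ∨ s) → p) → ((r ∨ s) → p)), 0
3. ¬□(p ∨ ¬q), 0
4. ◇□((r ∨ s) → p), 0
5. ¬((r ∨ s) → p), 0
6. r ∨ s, 0
7. ¬p, 0
8. s, 0
9. ¬(p ∨ ¬q), 1
10. ¬p, 1
11. q, 1
12. □((r ∨ s) → p), 2
13. (r ∨ s) → p, 2
14. p, 2
Accessibility: 0R0, 0R1, 0R2, 1R1, 2R2

Yes, satisfiable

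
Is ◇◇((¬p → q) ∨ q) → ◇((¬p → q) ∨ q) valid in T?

Tableau for the negation ¬(◇◇((¬p → q) ∨ q) → ◇((¬p → q) ∨ q)):
1. ¬(◇◇((¬p → q) ∨ q) → ◇((¬p → q) ∨ q)), w0
2. ◇◇((¬p → q) ∨ q), w0   [¬→-rule on 1]
3. ¬◇((¬p → q) ∨ q), w0   [¬→-rule on 1]
4. ¬((¬p → q) ∨ q), w0   [¬◇-rule on 3 via w0Rw0]
5. ¬(¬p → q), w0   [¬∨-rule on 4]
6. ¬q, w0   [¬∨-rule on 4]
7. ¬p, w0   [¬→-rule on 5]
8. ◇((¬p → q) ∨ q), w1   [◇-rule on 2: fresh world w1, w0Rw1]
9. ¬((¬p → q) ∨ q), w1   [¬◇-rule on 3 via w0Rw1]
10. ¬(¬p → q), w1   [¬∨-rule on 9]
11. ¬q, w1   [¬∨-rule on 9]
12. ¬p, w1   [¬→-rule on 10]
13. (¬p → q) ∨ q, w2   [◇-rule on 8: fresh world w2, w1Rw2]
14. q, w2   [∨-rule on 13 (branches; this branch)]
Accessibility: w0Rw0, w0Rw1, w1Rw1, w1Rw2, w2Rw2
The negation has an open branch (countermodel exists).

No, not valid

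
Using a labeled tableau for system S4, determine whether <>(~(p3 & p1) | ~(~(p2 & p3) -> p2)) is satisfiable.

Satisfiable (open branch found)

1. <>(~(p3 & p1) | ~(~(p2 & p3) -> p2)), u
2. ~(p3 & p1) | ~(~(p2 & p3) -> p2), v
3. ~(~(p2 & p3) -> p2), v
4. ~(p2 & p3), v
5. ~p2, v
6. ~p3, v
Accessibility: uRu, uRv, vRv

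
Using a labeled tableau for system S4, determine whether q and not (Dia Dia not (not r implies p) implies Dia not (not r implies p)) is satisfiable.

Unsatisfiable (every branch closes)

1. q and not (Dia Dia not (not r implies p) implies Dia not (not r implies p)), w0
2. q, w0   [and-rule on 1]
3. not (Dia Dia not (not r implies p) implies Dia not (not r implies p)), w0   [and-rule on 1]
4. Dia Dia not (not r implies p), w0   [neg-implies-rule on 3]
5. not Dia not (not r implies p), w0   [neg-implies-rule on 3]
6. not r implies p, w0   [neg-Dia-rule on 5 via w0Rw0]
7. p, w0   [implies-rule on 6 (branches; this branch)]
8. Dia not (not r implies p), w1   [Dia-rule on 4: fresh world w1, w0Rw1]
9. not r implies p, w1   [neg-Dia-rule on 5 via w0Rw1]
10. p, w1   [implies-rule on 9 (branches; this branch)]
11. not (not r implies p), w2   [Dia-rule on 8: fresh world w2, w1Rw2]
12. not r, w2   [neg-implies-rule on 11]
13. not p, w2   [neg-implies-rule on 11]
14. not r implies p, w2   [neg-Dia-rule on 5 via w0Rw2]
15. p, w2   [implies-rule on 14 (branches; this branch)]
Accessibility: w0Rw0, w0Rw1, w0Rw2, w1Rw1, w1Rw2, w2Rw2
Branch closes: p and not p both at w2.
All branches of the tableau close; one closing branch shown above.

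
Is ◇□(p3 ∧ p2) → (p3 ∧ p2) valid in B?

Valid

Tableau for the negation ¬(◇□(p3 ∧ p2) → (p3 ∧ p2)):
1. ¬(◇□(p3 ∧ p2) → (p3 ∧ p2)), 0
2. ◇□(p3 ∧ p2), 0
3. ¬(p3 ∧ p2), 0
4. ¬p2, 0
5. □(p3 ∧ p2), 1
6. p3 ∧ p2, 0
7. p3, 0
8. p2, 0
Accessibility: 0R0, 0R1, 1R0, 1R1
Branch closes: p2 and ¬p2 both at 0.
All branches of the negation close; one closing branch shown above.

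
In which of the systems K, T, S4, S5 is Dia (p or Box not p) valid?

T, S4, S5

K-tableau for the negation not Dia (p or Box not p):
1. not Dia (p or Box not p), w0
Complete open branch: countermodel on a K-frame, so not valid in K.
T-tableau for the negation not Dia (p or Box not p):
1. not Dia (p or Box not p), w0
2. not (p or Box not p), w0
3. not p, w0
4. not Box not p, w0
5. p, w1
6. not (p or Box not p), w1
7. not p, w1
8. not Box not p, w1
Accessibility: w0Rw0, w0Rw1, w1Rw1
Branch closes: p and not p both at w1.
Every branch closes (one shown): valid in T, hence also in S4, S5 (every theorem of T is a theorem of S4 and S5).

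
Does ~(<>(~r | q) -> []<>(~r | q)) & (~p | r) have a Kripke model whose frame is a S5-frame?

Unsatisfiable

1. ~(<>(~r | q) -> []<>(~r | q)) & (~p | r), w0
2. ~(<>(~r | q) -> []<>(~r | q)), w0   [&-rule on 1]
3. ~p | r, w0   [&-rule on 1]
4. <>(~r | q), w0   [~->-rule on 2]
5. ~[]<>(~r | q), w0   [~->-rule on 2]
6. r, w0   [|-rule on 3 (branches; this branch)]
7. ~r | q, w1   [<>-rule on 4: fresh world w1, w0Rw1]
8. q, w1   [|-rule on 7 (branches; this branch)]
9. ~<>(~r | q), w2   [~[]-rule on 5: fresh world w2, w0Rw2]
10. ~(~r | q), w0   [~<>-rule on 9 via w2Rw0]
11. ~q, w0   [~|-rule on 10]
12. ~(~r | q), w1   [~<>-rule on 9 via w2Rw1]
13. r, w1   [~|-rule on 12]
14. ~q, w1   [~|-rule on 12]
Accessibility: w0Rw0, w0Rw1, w0Rw2, w1Rw0, w1Rw1, w1Rw2, w2Rw0, w2Rw1, w2Rw2
Branch closes: q and ~q both at w1.
Every branch closes; the branch above is one of them.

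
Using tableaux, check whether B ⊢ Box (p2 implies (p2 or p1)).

Tableau for the negation not Box (p2 implies (p2 or p1)):
1. not Box (p2 implies (p2 or p1)), 0
2. not (p2 implies (p2 or p1)), 1
3. p2, 1
4. not (p2 or p1), 1
5. not p2, 1
6. not p1, 1
Accessibility: 0R0, 0R1, 1R0, 1R1
Branch closes: p2 and not p2 both at 1.
All branches of the negation close; one closing branch shown above.

Yes, valid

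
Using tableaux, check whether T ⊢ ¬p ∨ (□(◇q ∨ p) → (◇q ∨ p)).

Valid in T

Tableau for the negation ¬(¬p ∨ (□(◇q ∨ p) → (◇q ∨ p))):
1. ¬(¬p ∨ (□(◇q ∨ p) → (◇q ∨ p))), u
2. p, u
3. ¬(□(◇q ∨ p) → (◇q ∨ p)), u
4. □(◇q ∨ p), u
5. ¬(◇q ∨ p), u
6. ¬◇q, u
7. ¬p, u
Accessibility: uRu
Branch closes: p and ¬p both at u.
Every branch of the negation's tableau closes; the branch above is one of them.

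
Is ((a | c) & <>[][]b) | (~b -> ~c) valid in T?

Tableau for the negation ~(((a | c) & <>[][]b) | (~b -> ~c)):
1. ~(((a | c) & <>[][]b) | (~b -> ~c)), w0
2. ~((a | c) & <>[][]b), w0   [~|-rule on 1]
3. ~(~b -> ~c), w0   [~|-rule on 1]
4. ~b, w0   [~->-rule on 3]
5. c, w0   [~->-rule on 3]
6. ~<>[][]b, w0   [~&-rule on 2 (branches; this branch)]
7. ~[][]b, w0   [~<>-rule on 6 via w0Rw0]
8. ~[]b, w1   [~[]-rule on 7: fresh world w1, w0Rw1]
9. ~[][]b, w1   [~<>-rule on 6 via w0Rw1]
10. ~b, w2   [~[]-rule on 8: fresh world w2, w1Rw2]
11. ~[]b, w3   [~[]-rule on 9: fresh world w3, w1Rw3]
12. ~b, w4   [~[]-rule on 11: fresh world w4, w3Rw4]
Accessibility: w0Rw0, w0Rw1, w1Rw1, w1Rw2, w1Rw3, w2Rw2, w3Rw3, w3Rw4, w4Rw4
The negation has an open branch (countermodel exists).

Invalid (countermodel exists)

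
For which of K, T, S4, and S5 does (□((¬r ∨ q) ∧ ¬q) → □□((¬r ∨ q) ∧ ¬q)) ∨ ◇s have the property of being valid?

T-tableau for the negation ¬((□((¬r ∨ q) ∧ ¬q) → □□((¬r ∨ q) ∧ ¬q)) ∨ ◇s):
1. ¬((□((¬r ∨ q) ∧ ¬q) → □□((¬r ∨ q) ∧ ¬q)) ∨ ◇s), u
2. ¬(□((¬r ∨ q) ∧ ¬q) → □□((¬r ∨ q) ∧ ¬q)), u   [¬∨-rule on 1]
3. ¬◇s, u   [¬∨-rule on 1]
4. □((¬r ∨ q) ∧ ¬q), u   [¬→-rule on 2]
5. ¬□□((¬r ∨ q) ∧ ¬q), u   [¬→-rule on 2]
6. ¬s, u   [¬◇-rule on 3 via uRu]
7. (¬r ∨ q) ∧ ¬q, u   [□-rule on 4 via uRu]
8. ¬r ∨ q, u   [∧-rule on 7]
9. ¬q, u   [∧-rule on 7]
10. ¬r, u   [∨-rule on 8 (branches; this branch)]
11. ¬□((¬r ∨ q) ∧ ¬q), v   [¬□-rule on 5: fresh world v, uRv]
12. ¬s, v   [¬◇-rule on 3 via uRv]
13. (¬r ∨ q) ∧ ¬q, v   [□-rule on 4 via uRv]
14. ¬r ∨ q, v   [∧-rule on 13]
15. ¬q, v   [∧-rule on 13]
16. ¬r, v   [∨-rule on 14 (branches; this branch)]
17. ¬((¬r ∨ q) ∧ ¬q), w   [¬□-rule on 11: fresh world w, vRw]
18. q, w   [¬∧-rule on 17 (branches; this branch)]
Accessibility: uRu, uRv, vRv, vRw, wRw
Complete open branch: countermodel on a T-frame, so not valid in T, nor in K (the same frame is also a K-frame).
S4-tableau for the negation ¬((□((¬r ∨ q) ∧ ¬q) → □□((¬r ∨ q) ∧ ¬q)) ∨ ◇s):
1. ¬((□((¬r ∨ q) ∧ ¬q) → □□((¬r ∨ q) ∧ ¬q)) ∨ ◇s), u
2. ¬(□((¬r ∨ q) ∧ ¬q) → □□((¬r ∨ q) ∧ ¬q)), u   [¬∨-rule on 1]
3. ¬◇s, u   [¬∨-rule on 1]
4. □((¬r ∨ q) ∧ ¬q), u   [¬→-rule on 2]
5. ¬□□((¬r ∨ q) ∧ ¬q), u   [¬→-rule on 2]
6. ¬s, u   [¬◇-rule on 3 via uRu]
7. (¬r ∨ q) ∧ ¬q, u   [□-rule on 4 via uRu]
8. ¬r ∨ q, u   [∧-rule on 7]
9. ¬q, u   [∧-rule on 7]
10. ¬r, u   [∨-rule on 8 (branches; this branch)]
11. ¬□((¬r ∨ q) ∧ ¬q), v   [¬□-rule on 5: fresh world v, uRv]
12. ¬s, v   [¬◇-rule on 3 via uRv]
13. (¬r ∨ q) ∧ ¬q, v   [□-rule on 4 via uRv]
14. ¬r ∨ q, v   [∧-rule on 13]
15. ¬q, v   [∧-rule on 13]
16. ¬r, v   [∨-rule on 14 (branches; this branch)]
17. ¬((¬r ∨ q) ∧ ¬q), w   [¬□-rule on 11: fresh world w, vRw]
18. ¬s, w   [¬◇-rule on 3 via uRw]
19. (¬r ∨ q) ∧ ¬q, w   [□-rule on 4 via uRw]
20. ¬r ∨ q, w   [∧-rule on 19]
21. ¬q, w   [∧-rule on 19]
22. ¬(¬r ∨ q), w   [¬∧-rule on 17 (branches; this branch)]
23. r, w   [¬∨-rule on 22]
24. q, w   [∨-rule on 20 (branches; this branch)]
Accessibility: uRu, uRv, uRw, vRv, vRw, wRw
Branch closes: q and ¬q both at w.
Every branch closes (one shown): valid in S4, hence also in S5 (every theorem of S4 is a theorem of S5).

S4, S5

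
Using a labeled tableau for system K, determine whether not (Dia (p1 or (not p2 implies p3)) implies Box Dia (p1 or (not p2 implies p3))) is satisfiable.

1. not (Dia (p1 or (not p2 implies p3)) implies Box Dia (p1 or (not p2 implies p3))), w0
2. Dia (p1 or (not p2 implies p3)), w0
3. not Box Dia (p1 or (not p2 implies p3)), w0
4. p1 or (not p2 implies p3), w1
5. not p2 implies p3, w1
6. p3, w1
7. not Dia (p1 or (not p2 implies p3)), w2
Accessibility: w0Rw1, w0Rw2

Satisfiable (open branch found)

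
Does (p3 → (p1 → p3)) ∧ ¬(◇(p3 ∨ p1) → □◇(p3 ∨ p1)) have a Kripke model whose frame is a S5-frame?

1. (p3 → (p1 → p3)) ∧ ¬(◇(p3 ∨ p1) → □◇(p3 ∨ p1)), w0
2. p3 → (p1 → p3), w0   [∧-rule on 1]
3. ¬(◇(p3 ∨ p1) → □◇(p3 ∨ p1)), w0   [∧-rule on 1]
4. ◇(p3 ∨ p1), w0   [¬→-rule on 3]
5. ¬□◇(p3 ∨ p1), w0   [¬→-rule on 3]
6. p1 → p3, w0   [→-rule on 2 (branches; this branch)]
7. ¬p1, w0   [→-rule on 6 (branches; this branch)]
8. p3 ∨ p1, w1   [◇-rule on 4: fresh world w1, w0Rw1]
9. p1, w1   [∨-rule on 8 (branches; this branch)]
10. ¬◇(p3 ∨ p1), w2   [¬□-rule on 5: fresh world w2, w0Rw2]
11. ¬(p3 ∨ p1), w0   [¬◇-rule on 10 via w2Rw0]
12. ¬p3, w0   [¬∨-rule on 11]
13. ¬(p3 ∨ p1), w1   [¬◇-rule on 10 via w2Rw1]
14. ¬p3, w1   [¬∨-rule on 13]
15. ¬p1, w1   [¬∨-rule on 13]
Accessibility: w0Rw0, w0Rw1, w0Rw2, w1Rw0, w1Rw1, w1Rw2, w2Rw0, w2Rw1, w2Rw2
Branch closes: p1 and ¬p1 both at w1.
(One branch shown.) All branches close.

No, unsatisfiable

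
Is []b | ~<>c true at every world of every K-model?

Invalid (countermodel exists)

Tableau for the negation ~([]b | ~<>c):
1. ~([]b | ~<>c), w0
2. ~[]b, w0   [~|-rule on 1]
3. <>c, w0   [~|-rule on 1]
4. ~b, w1   [~[]-rule on 2: fresh world w1, w0Rw1]
5. c, w2   [<>-rule on 3: fresh world w2, w0Rw2]
Accessibility: w0Rw1, w0Rw2
The negation has an open branch (countermodel exists).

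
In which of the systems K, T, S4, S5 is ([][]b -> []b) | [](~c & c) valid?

K-tableau for the negation ~(([][]b -> []b) | [](~c & c)):
1. ~(([][]b -> []b) | [](~c & c)), w0
2. ~([][]b -> []b), w0   [~|-rule on 1]
3. ~[](~c & c), w0   [~|-rule on 1]
4. [][]b, w0   [~->-rule on 2]
5. ~[]b, w0   [~->-rule on 2]
6. ~(~c & c), w1   [~[]-rule on 3: fresh world w1, w0Rw1]
7. []b, w1   [[]-rule on 4 via w0Rw1]
8. ~c, w1   [~&-rule on 6 (branches; this branch)]
9. ~b, w2   [~[]-rule on 5: fresh world w2, w0Rw2]
10. []b, w2   [[]-rule on 4 via w0Rw2]
Accessibility: w0Rw1, w0Rw2
Complete open branch: countermodel on a K-frame, so not valid in K.
T-tableau for the negation ~(([][]b -> []b) | [](~c & c)):
1. ~(([][]b -> []b) | [](~c & c)), w0
2. ~([][]b -> []b), w0   [~|-rule on 1]
3. ~[](~c & c), w0   [~|-rule on 1]
4. [][]b, w0   [~->-rule on 2]
5. ~[]b, w0   [~->-rule on 2]
6. []b, w0   [[]-rule on 4 via w0Rw0]
7. b, w0   [[]-rule on 6 via w0Rw0]
8. ~(~c & c), w1   [~[]-rule on 3: fresh world w1, w0Rw1]
9. []b, w1   [[]-rule on 4 via w0Rw1]
10. b, w1   [[]-rule on 6 via w0Rw1]
11. ~c, w1   [~&-rule on 8 (branches; this branch)]
12. ~b, w2   [~[]-rule on 5: fresh world w2, w0Rw2]
13. []b, w2   [[]-rule on 4 via w0Rw2]
14. b, w2   [[]-rule on 6 via w0Rw2]
Accessibility: w0Rw0, w0Rw1, w0Rw2, w1Rw1, w2Rw2
Branch closes: b and ~b both at w2.
Every branch closes (one shown): valid in T, hence also in S4, S5 (every theorem of T is a theorem of S4 and S5).

T, S4, S5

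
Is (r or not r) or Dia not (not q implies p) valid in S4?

Tableau for the negation not ((r or not r) or Dia not (not q implies p)):
1. not ((r or not r) or Dia not (not q implies p)), w0
2. not (r or not r), w0
3. not Dia not (not q implies p), w0
4. not r, w0
5. r, w0
Accessibility: w0Rw0
Branch closes: r and not r both at w0.
Every branch of the negation's tableau closes; the branch above is one of them.

Valid in S4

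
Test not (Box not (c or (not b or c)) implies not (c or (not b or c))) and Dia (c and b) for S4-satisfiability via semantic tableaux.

1. not (Box not (c or (not b or c)) implies not (c or (not b or c))) and Dia (c and b), 0
2. not (Box not (c or (not b or c)) implies not (c or (not b or c))), 0
3. Dia (c and b), 0
4. Box not (c or (not b or c)), 0
5. c or (not b or c), 0
6. not (c or (not b or c)), 0
7. not c, 0
8. not (not b or c), 0
9. b, 0
10. not b or c, 0
11. c, 0
Accessibility: 0R0
Branch closes: c and not c both at 0.
Every branch closes; the branch above is one of them.

Unsatisfiable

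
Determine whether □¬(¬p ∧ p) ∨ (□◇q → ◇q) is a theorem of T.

Yes, valid

Tableau for the negation ¬(□¬(¬p ∧ p) ∨ (□◇q → ◇q)):
1. ¬(□¬(¬p ∧ p) ∨ (□◇q → ◇q)), u
2. ¬□¬(¬p ∧ p), u
3. ¬(□◇q → ◇q), u
4. □◇q, u
5. ¬◇q, u
6. ◇q, u
7. ¬q, u
8. ¬p ∧ p, v
9. ¬p, v
10. p, v
Accessibility: uRu, uRv, vRv
Branch closes: p and ¬p both at v.
All branches of the negation close; one closing branch shown above.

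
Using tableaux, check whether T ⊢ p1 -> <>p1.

Tableau for the negation ~(p1 -> <>p1):
1. ~(p1 -> <>p1), u
2. p1, u   [~->-rule on 1]
3. ~<>p1, u   [~->-rule on 1]
4. ~p1, u   [~<>-rule on 3 via uRu]
Accessibility: uRu
Branch closes: p1 and ~p1 both at u.
All branches of the negation close; one closing branch shown above.

Valid in T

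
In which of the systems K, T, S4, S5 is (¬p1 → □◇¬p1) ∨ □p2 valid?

S4-tableau for the negation ¬((¬p1 → □◇¬p1) ∨ □p2):
1. ¬((¬p1 → □◇¬p1) ∨ □p2), u
2. ¬(¬p1 → □◇¬p1), u   [¬∨-rule on 1]
3. ¬□p2, u   [¬∨-rule on 1]
4. ¬p1, u   [¬→-rule on 2]
5. ¬□◇¬p1, u   [¬→-rule on 2]
6. ¬p2, v   [¬□-rule on 3: fresh world v, uRv]
7. ¬◇¬p1, w   [¬□-rule on 5: fresh world w, uRw]
8. p1, w   [¬◇-rule on 7 via wRw]
Accessibility: uRu, uRv, uRw, vRv, wRw
Complete open branch: countermodel on an S4-frame, so not valid in S4, nor in K, T (the same frame is also a K-frame and a T-frame).
S5-tableau for the negation ¬((¬p1 → □◇¬p1) ∨ □p2):
1. ¬((¬p1 → □◇¬p1) ∨ □p2), u
2. ¬(¬p1 → □◇¬p1), u   [¬∨-rule on 1]
3. ¬□p2, u   [¬∨-rule on 1]
4. ¬p1, u   [¬→-rule on 2]
5. ¬□◇¬p1, u   [¬→-rule on 2]
6. ¬p2, v   [¬□-rule on 3: fresh world v, uRv]
7. ¬◇¬p1, w   [¬□-rule on 5: fresh world w, uRw]
8. p1, u   [¬◇-rule on 7 via wRu]
Accessibility: uRu, uRv, uRw, vRu, vRv, vRw, wRu, wRv, wRw
Branch closes: p1 and ¬p1 both at u.
Every branch closes (one shown): valid in S5.

S5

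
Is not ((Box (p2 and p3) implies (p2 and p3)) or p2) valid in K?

Tableau for the negation (Box (p2 and p3) implies (p2 and p3)) or p2:
1. (Box (p2 and p3) implies (p2 and p3)) or p2, u
2. p2, u
The negation has an open branch (countermodel exists).

Not valid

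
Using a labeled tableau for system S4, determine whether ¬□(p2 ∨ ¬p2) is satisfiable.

1. ¬□(p2 ∨ ¬p2), 0
2. ¬(p2 ∨ ¬p2), 1
3. ¬p2, 1
4. p2, 1
Accessibility: 0R0, 0R1, 1R1
Branch closes: p2 and ¬p2 both at 1.
All branches of the tableau close; one closing branch shown above.

Unsatisfiable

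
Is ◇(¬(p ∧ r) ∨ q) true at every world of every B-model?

No, not valid

Tableau for the negation ¬◇(¬(p ∧ r) ∨ q):
1. ¬◇(¬(p ∧ r) ∨ q), 0
2. ¬(¬(p ∧ r) ∨ q), 0
3. p ∧ r, 0
4. ¬q, 0
5. p, 0
6. r, 0
Accessibility: 0R0
The negation has an open branch (countermodel exists).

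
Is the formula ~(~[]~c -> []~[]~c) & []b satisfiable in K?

Satisfiable

1. ~(~[]~c -> []~[]~c) & []b, u
2. ~(~[]~c -> []~[]~c), u
3. []b, u
4. ~[]~c, u
5. ~[]~[]~c, u
6. c, v
7. b, v
8. []~c, w
9. b, w
Accessibility: uRv, uRw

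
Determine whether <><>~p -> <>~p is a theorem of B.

Tableau for the negation ~(<><>~p -> <>~p):
1. ~(<><>~p -> <>~p), 0
2. <><>~p, 0   [~->-rule on 1]
3. ~<>~p, 0   [~->-rule on 1]
4. p, 0   [~<>-rule on 3 via 0R0]
5. <>~p, 1   [<>-rule on 2: fresh world 1, 0R1]
6. p, 1   [~<>-rule on 3 via 0R1]
7. ~p, 2   [<>-rule on 5: fresh world 2, 1R2]
Accessibility: 0R0, 0R1, 1R0, 1R1, 1R2, 2R1, 2R2
The negation has an open branch (countermodel exists).

Not valid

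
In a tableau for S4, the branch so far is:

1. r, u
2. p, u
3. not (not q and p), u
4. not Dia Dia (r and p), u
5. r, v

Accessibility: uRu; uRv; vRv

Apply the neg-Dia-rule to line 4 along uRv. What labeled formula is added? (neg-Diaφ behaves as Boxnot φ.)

not Dia (r and p), v

neg-Diaφ behaves as Boxnot φ: propagate the negated body to each accessible world.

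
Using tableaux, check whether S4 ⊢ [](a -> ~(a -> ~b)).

Tableau for the negation ~[](a -> ~(a -> ~b)):
1. ~[](a -> ~(a -> ~b)), 0
2. ~(a -> ~(a -> ~b)), 1
3. a, 1
4. a -> ~b, 1
5. ~b, 1
Accessibility: 0R0, 0R1, 1R1
The negation has an open branch (countermodel exists).

Not valid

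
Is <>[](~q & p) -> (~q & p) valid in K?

Not valid

Tableau for the negation ~(<>[](~q & p) -> (~q & p)):
1. ~(<>[](~q & p) -> (~q & p)), u
2. <>[](~q & p), u
3. ~(~q & p), u
4. ~p, u
5. [](~q & p), v
Accessibility: uRv
The negation has an open branch (countermodel exists).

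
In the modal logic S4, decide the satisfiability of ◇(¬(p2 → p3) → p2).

1. ◇(¬(p2 → p3) → p2), w0
2. ¬(p2 → p3) → p2, w1
3. p2, w1
Accessibility: w0Rw0, w0Rw1, w1Rw1

Satisfiable (open branch found)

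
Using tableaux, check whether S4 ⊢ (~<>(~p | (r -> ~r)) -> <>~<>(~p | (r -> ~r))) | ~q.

Valid in S4

Tableau for the negation ~((~<>(~p | (r -> ~r)) -> <>~<>(~p | (r -> ~r))) | ~q):
1. ~((~<>(~p | (r -> ~r)) -> <>~<>(~p | (r -> ~r))) | ~q), w0
2. ~(~<>(~p | (r -> ~r)) -> <>~<>(~p | (r -> ~r))), w0
3. q, w0
4. ~<>(~p | (r -> ~r)), w0
5. ~<>~<>(~p | (r -> ~r)), w0
6. ~(~p | (r -> ~r)), w0
7. p, w0
8. ~(r -> ~r), w0
9. r, w0
10. <>(~p | (r -> ~r)), w0
11. ~p | (r -> ~r), w1
12. ~(~p | (r -> ~r)), w1
13. p, w1
14. ~(r -> ~r), w1
15. r, w1
16. <>(~p | (r -> ~r)), w1
17. r -> ~r, w1
18. ~r, w1
Accessibility: w0Rw0, w0Rw1, w1Rw1
Branch closes: r and ~r both at w1.
Every branch of the negation's tableau closes; the branch above is one of them.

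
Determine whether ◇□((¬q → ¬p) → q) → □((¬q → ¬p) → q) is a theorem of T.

Not valid

Tableau for the negation ¬(◇□((¬q → ¬p) → q) → □((¬q → ¬p) → q)):
1. ¬(◇□((¬q → ¬p) → q) → □((¬q → ¬p) → q)), w0
2. ◇□((¬q → ¬p) → q), w0   [¬→-rule on 1]
3. ¬□((¬q → ¬p) → q), w0   [¬→-rule on 1]
4. □((¬q → ¬p) → q), w1   [◇-rule on 2: fresh world w1, w0Rw1]
5. (¬q → ¬p) → q, w1   [□-rule on 4 via w1Rw1]
6. q, w1   [→-rule on 5 (branches; this branch)]
7. ¬((¬q → ¬p) → q), w2   [¬□-rule on 3: fresh world w2, w0Rw2]
8. ¬q → ¬p, w2   [¬→-rule on 7]
9. ¬q, w2   [¬→-rule on 7]
10. ¬p, w2   [→-rule on 8 (branches; this branch)]
Accessibility: w0Rw0, w0Rw1, w0Rw2, w1Rw1, w2Rw2
The negation has an open branch (countermodel exists).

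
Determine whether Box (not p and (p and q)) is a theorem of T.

Tableau for the negation not Box (not p and (p and q)):
1. not Box (not p and (p and q)), u
2. not (not p and (p and q)), v
3. not (p and q), v
4. not q, v
Accessibility: uRu, uRv, vRv
The negation has an open branch (countermodel exists).

No, not valid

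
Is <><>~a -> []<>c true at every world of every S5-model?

No, not valid

Tableau for the negation ~(<><>~a -> []<>c):
1. ~(<><>~a -> []<>c), u
2. <><>~a, u
3. ~[]<>c, u
4. <>~a, v
5. ~<>c, w
6. ~c, u
7. ~c, v
8. ~c, w
9. ~a, x
10. ~c, x
Accessibility: uRu, uRv, uRw, uRx, vRu, vRv, vRw, vRx, wRu, wRv, wRw, wRx, xRu, xRv, xRw, xRx
The negation has an open branch (countermodel exists).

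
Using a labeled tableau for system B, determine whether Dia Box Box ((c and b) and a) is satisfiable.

1. Dia Box Box ((c and b) and a), 0
2. Box Box ((c and b) and a), 1   [Dia-rule on 1: fresh world 1, 0R1]
3. Box ((c and b) and a), 0   [Box-rule on 2 via 1R0]
4. Box ((c and b) and a), 1   [Box-rule on 2 via 1R1]
5. (c and b) and a, 0   [Box-rule on 3 via 0R0]
6. c and b, 0   [and-rule on 5]
7. a, 0   [and-rule on 5]
8. c, 0   [and-rule on 6]
9. b, 0   [and-rule on 6]
10. (c and b) and a, 1   [Box-rule on 3 via 0R1]
11. c and b, 1   [and-rule on 10]
12. a, 1   [and-rule on 10]
13. c, 1   [and-rule on 11]
14. b, 1   [and-rule on 11]
Accessibility: 0R0, 0R1, 1R0, 1R1

Satisfiable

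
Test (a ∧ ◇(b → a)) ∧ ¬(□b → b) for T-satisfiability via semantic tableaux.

1. (a ∧ ◇(b → a)) ∧ ¬(□b → b), 0
2. a ∧ ◇(b → a), 0   [∧-rule on 1]
3. ¬(□b → b), 0   [∧-rule on 1]
4. a, 0   [∧-rule on 2]
5. ◇(b → a), 0   [∧-rule on 2]
6. □b, 0   [¬→-rule on 3]
7. ¬b, 0   [¬→-rule on 3]
8. b, 0   [□-rule on 6 via 0R0]
Accessibility: 0R0
Branch closes: b and ¬b both at 0.
All branches of the tableau close; one closing branch shown above.

Unsatisfiable (every branch closes)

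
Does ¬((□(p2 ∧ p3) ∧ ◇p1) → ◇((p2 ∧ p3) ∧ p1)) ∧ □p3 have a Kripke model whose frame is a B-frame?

Unsatisfiable (every branch closes)

1. ¬((□(p2 ∧ p3) ∧ ◇p1) → ◇((p2 ∧ p3) ∧ p1)) ∧ □p3, u
2. ¬((□(p2 ∧ p3) ∧ ◇p1) → ◇((p2 ∧ p3) ∧ p1)), u
3. □p3, u
4. □(p2 ∧ p3) ∧ ◇p1, u
5. ¬◇((p2 ∧ p3) ∧ p1), u
6. □(p2 ∧ p3), u
7. ◇p1, u
8. p3, u
9. ¬((p2 ∧ p3) ∧ p1), u
10. p2 ∧ p3, u
11. p2, u
12. ¬p1, u
13. p1, v
14. p3, v
15. ¬((p2 ∧ p3) ∧ p1), v
16. p2 ∧ p3, v
17. p2, v
18. ¬(p2 ∧ p3), v
19. ¬p3, v
Accessibility: uRu, uRv, vRu, vRv
Branch closes: p3 and ¬p3 both at v.
All branches of the tableau close; one closing branch shown above.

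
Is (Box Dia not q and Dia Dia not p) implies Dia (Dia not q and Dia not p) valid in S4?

Valid

Tableau for the negation not ((Box Dia not q and Dia Dia not p) implies Dia (Dia not q and Dia not p)):
1. not ((Box Dia not q and Dia Dia not p) implies Dia (Dia not q and Dia not p)), w0
2. Box Dia not q and Dia Dia not p, w0   [neg-implies-rule on 1]
3. not Dia (Dia not q and Dia not p), w0   [neg-implies-rule on 1]
4. Box Dia not q, w0   [and-rule on 2]
5. Dia Dia not p, w0   [and-rule on 2]
6. not (Dia not q and Dia not p), w0   [neg-Dia-rule on 3 via w0Rw0]
7. Dia not q, w0   [Box-rule on 4 via w0Rw0]
8. not Dia not p, w0   [neg-and-rule on 6 (branches; this branch)]
9. p, w0   [neg-Dia-rule on 8 via w0Rw0]
10. Dia not p, w1   [Dia-rule on 5: fresh world w1, w0Rw1]
11. not (Dia not q and Dia not p), w1   [neg-Dia-rule on 3 via w0Rw1]
12. Dia not q, w1   [Box-rule on 4 via w0Rw1]
13. p, w1   [neg-Dia-rule on 8 via w0Rw1]
14. not Dia not q, w1   [neg-and-rule on 11 (branches; this branch)]
15. q, w1   [neg-Dia-rule on 14 via w1Rw1]
16. not q, w2   [Dia-rule on 7: fresh world w2, w0Rw2]
17. not (Dia not q and Dia not p), w2   [neg-Dia-rule on 3 via w0Rw2]
18. Dia not q, w2   [Box-rule on 4 via w0Rw2]
19. p, w2   [neg-Dia-rule on 8 via w0Rw2]
20. not Dia not p, w2   [neg-and-rule on 17 (branches; this branch)]
21. not p, w3   [Dia-rule on 10: fresh world w3, w1Rw3]
22. not (Dia not q and Dia not p), w3   [neg-Dia-rule on 3 via w0Rw3]
23. Dia not q, w3   [Box-rule on 4 via w0Rw3]
24. p, w3   [neg-Dia-rule on 8 via w0Rw3]
Accessibility: w0Rw0, w0Rw1, w0Rw2, w0Rw3, w1Rw1, w1Rw3, w2Rw2, w3Rw3
Branch closes: p and not p both at w3.
All branches of the negation close; one closing branch shown above.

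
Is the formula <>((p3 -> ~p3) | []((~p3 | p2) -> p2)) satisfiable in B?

Yes, satisfiable

1. <>((p3 -> ~p3) | []((~p3 | p2) -> p2)), 0
2. (p3 -> ~p3) | []((~p3 | p2) -> p2), 1
3. []((~p3 | p2) -> p2), 1
4. (~p3 | p2) -> p2, 0
5. (~p3 | p2) -> p2, 1
6. p2, 0
7. p2, 1
Accessibility: 0R0, 0R1, 1R0, 1R1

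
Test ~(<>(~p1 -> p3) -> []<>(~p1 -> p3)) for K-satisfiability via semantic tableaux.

Satisfiable

1. ~(<>(~p1 -> p3) -> []<>(~p1 -> p3)), w0
2. <>(~p1 -> p3), w0
3. ~[]<>(~p1 -> p3), w0
4. ~p1 -> p3, w1
5. p3, w1
6. ~<>(~p1 -> p3), w2
Accessibility: w0Rw1, w0Rw2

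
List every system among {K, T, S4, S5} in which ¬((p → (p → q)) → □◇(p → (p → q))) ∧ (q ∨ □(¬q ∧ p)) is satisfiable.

K, T, S4

S4-tableau for the formula:
1. ¬((p → (p → q)) → □◇(p → (p → q))) ∧ (q ∨ □(¬q ∧ p)), u
2. ¬((p → (p → q)) → □◇(p → (p → q))), u
3. q ∨ □(¬q ∧ p), u
4. p → (p → q), u
5. ¬□◇(p → (p → q)), u
6. q, u
7. p → q, u
8. ¬◇(p → (p → q)), v
9. ¬(p → (p → q)), v
10. p, v
11. ¬(p → q), v
12. ¬q, v
Accessibility: uRu, uRv, vRv
Complete open branch: satisfiable in S4, hence also in K, T (this S4-model is also a K-model and a T-model).
S5-tableau for the formula:
1. ¬((p → (p → q)) → □◇(p → (p → q))) ∧ (q ∨ □(¬q ∧ p)), u
2. ¬((p → (p → q)) → □◇(p → (p → q))), u
3. q ∨ □(¬q ∧ p), u
4. p → (p → q), u
5. ¬□◇(p → (p → q)), u
6. q, u
7. p → q, u
8. ¬◇(p → (p → q)), v
9. ¬(p → (p → q)), u
10. p, u
11. ¬(p → q), u
12. ¬q, u
Accessibility: uRu, uRv, vRu, vRv
Branch closes: q and ¬q both at u.
Every branch closes (one shown): unsatisfiable in S5.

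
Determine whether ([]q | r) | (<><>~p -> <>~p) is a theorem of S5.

Tableau for the negation ~(([]q | r) | (<><>~p -> <>~p)):
1. ~(([]q | r) | (<><>~p -> <>~p)), w0
2. ~([]q | r), w0   [~|-rule on 1]
3. ~(<><>~p -> <>~p), w0   [~|-rule on 1]
4. ~[]q, w0   [~|-rule on 2]
5. ~r, w0   [~|-rule on 2]
6. <><>~p, w0   [~->-rule on 3]
7. ~<>~p, w0   [~->-rule on 3]
8. p, w0   [~<>-rule on 7 via w0Rw0]
9. ~q, w1   [~[]-rule on 4: fresh world w1, w0Rw1]
10. p, w1   [~<>-rule on 7 via w0Rw1]
11. <>~p, w2   [<>-rule on 6: fresh world w2, w0Rw2]
12. p, w2   [~<>-rule on 7 via w0Rw2]
13. ~p, w3   [<>-rule on 11: fresh world w3, w2Rw3]
14. p, w3   [~<>-rule on 7 via w0Rw3]
Accessibility: w0Rw0, w0Rw1, w0Rw2, w0Rw3, w1Rw0, w1Rw1, w1Rw2, w1Rw3, w2Rw0, w2Rw1, w2Rw2, w2Rw3, w3Rw0, w3Rw1, w3Rw2, w3Rw3
Branch closes: p and ~p both at w3.
Every branch of the negation's tableau closes; the branch above is one of them.

Valid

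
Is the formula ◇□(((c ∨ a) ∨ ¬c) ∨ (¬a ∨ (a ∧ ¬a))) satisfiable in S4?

Satisfiable

1. ◇□(((c ∨ a) ∨ ¬c) ∨ (¬a ∨ (a ∧ ¬a))), u
2. □(((c ∨ a) ∨ ¬c) ∨ (¬a ∨ (a ∧ ¬a))), v
3. ((c ∨ a) ∨ ¬c) ∨ (¬a ∨ (a ∧ ¬a)), v
4. ¬a ∨ (a ∧ ¬a), v
5. ¬a, v
Accessibility: uRu, uRv, vRv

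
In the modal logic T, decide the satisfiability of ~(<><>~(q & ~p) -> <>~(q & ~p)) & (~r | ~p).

Yes, satisfiable

1. ~(<><>~(q & ~p) -> <>~(q & ~p)) & (~r | ~p), w0
2. ~(<><>~(q & ~p) -> <>~(q & ~p)), w0   [&-rule on 1]
3. ~r | ~p, w0   [&-rule on 1]
4. <><>~(q & ~p), w0   [~->-rule on 2]
5. ~<>~(q & ~p), w0   [~->-rule on 2]
6. q & ~p, w0   [~<>-rule on 5 via w0Rw0]
7. q, w0   [&-rule on 6]
8. ~p, w0   [&-rule on 6]
9. <>~(q & ~p), w1   [<>-rule on 4: fresh world w1, w0Rw1]
10. q & ~p, w1   [~<>-rule on 5 via w0Rw1]
11. q, w1   [&-rule on 10]
12. ~p, w1   [&-rule on 10]
13. ~(q & ~p), w2   [<>-rule on 9: fresh world w2, w1Rw2]
14. p, w2   [~&-rule on 13 (branches; this branch)]
Accessibility: w0Rw0, w0Rw1, w1Rw1, w1Rw2, w2Rw2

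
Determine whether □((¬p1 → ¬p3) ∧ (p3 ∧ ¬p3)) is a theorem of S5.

Tableau for the negation ¬□((¬p1 → ¬p3) ∧ (p3 ∧ ¬p3)):
1. ¬□((¬p1 → ¬p3) ∧ (p3 ∧ ¬p3)), 0
2. ¬((¬p1 → ¬p3) ∧ (p3 ∧ ¬p3)), 1   [¬□-rule on 1: fresh world 1, 0R1]
3. ¬(p3 ∧ ¬p3), 1   [¬∧-rule on 2 (branches; this branch)]
4. p3, 1   [¬∧-rule on 3 (branches; this branch)]
Accessibility: 0R0, 0R1, 1R0, 1R1
The negation has an open branch (countermodel exists).

No, not valid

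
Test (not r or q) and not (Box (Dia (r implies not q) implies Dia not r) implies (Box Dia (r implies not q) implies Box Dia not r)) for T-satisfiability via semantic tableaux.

Unsatisfiable

1. (not r or q) and not (Box (Dia (r implies not q) implies Dia not r) implies (Box Dia (r implies not q) implies Box Dia not r)), u
2. not r or q, u   [and-rule on 1]
3. not (Box (Dia (r implies not q) implies Dia not r) implies (Box Dia (r implies not q) implies Box Dia not r)), u   [and-rule on 1]
4. Box (Dia (r implies not q) implies Dia not r), u   [neg-implies-rule on 3]
5. not (Box Dia (r implies not q) implies Box Dia not r), u   [neg-implies-rule on 3]
6. Box Dia (r implies not q), u   [neg-implies-rule on 5]
7. not Box Dia not r, u   [neg-implies-rule on 5]
8. Dia (r implies not q) implies Dia not r, u   [Box-rule on 4 via uRu]
9. Dia (r implies not q), u   [Box-rule on 6 via uRu]
10. q, u   [or-rule on 2 (branches; this branch)]
11. Dia not r, u   [implies-rule on 8 (branches; this branch)]
12. not Dia not r, v   [neg-Box-rule on 7: fresh world v, uRv]
13. Dia (r implies not q) implies Dia not r, v   [Box-rule on 4 via uRv]
14. Dia (r implies not q), v   [Box-rule on 6 via uRv]
15. r, v   [neg-Dia-rule on 12 via vRv]
16. Dia not r, v   [implies-rule on 13 (branches; this branch)]
17. r implies not q, w   [Dia-rule on 9: fresh world w, uRw]
18. Dia (r implies not q) implies Dia not r, w   [Box-rule on 4 via uRw]
19. Dia (r implies not q), w   [Box-rule on 6 via uRw]
20. not q, w   [implies-rule on 17 (branches; this branch)]
21. Dia not r, w   [implies-rule on 18 (branches; this branch)]
22. not r, x   [Dia-rule on 11: fresh world x, uRx]
23. Dia (r implies not q) implies Dia not r, x   [Box-rule on 4 via uRx]
24. Dia (r implies not q), x   [Box-rule on 6 via uRx]
25. Dia not r, x   [implies-rule on 23 (branches; this branch)]
26. r implies not q, y   [Dia-rule on 14: fresh world y, vRy]
27. r, y   [neg-Dia-rule on 12 via vRy]
28. not q, y   [implies-rule on 26 (branches; this branch)]
29. not r, z   [Dia-rule on 16: fresh world z, vRz]
30. r, z   [neg-Dia-rule on 12 via vRz]
Accessibility: uRu, uRv, uRw, uRx, vRv, vRy, vRz, wRw, xRx, yRy, zRz
Branch closes: r and not r both at z.
Every branch closes; the branch above is one of them.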